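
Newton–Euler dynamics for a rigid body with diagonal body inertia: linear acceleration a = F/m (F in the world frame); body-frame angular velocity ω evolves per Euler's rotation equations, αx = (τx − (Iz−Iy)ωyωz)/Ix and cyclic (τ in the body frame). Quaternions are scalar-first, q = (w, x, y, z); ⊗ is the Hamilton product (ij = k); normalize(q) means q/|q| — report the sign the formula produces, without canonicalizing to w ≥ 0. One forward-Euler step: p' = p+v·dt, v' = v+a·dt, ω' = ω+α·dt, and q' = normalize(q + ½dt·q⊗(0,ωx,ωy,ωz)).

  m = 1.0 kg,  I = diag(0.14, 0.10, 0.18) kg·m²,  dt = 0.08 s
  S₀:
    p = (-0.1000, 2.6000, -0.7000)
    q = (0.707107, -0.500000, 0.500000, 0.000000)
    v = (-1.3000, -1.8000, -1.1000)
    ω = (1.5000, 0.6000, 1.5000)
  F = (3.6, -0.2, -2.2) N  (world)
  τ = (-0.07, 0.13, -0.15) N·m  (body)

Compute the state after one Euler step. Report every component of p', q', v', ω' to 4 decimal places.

p + v·dt = (-0.2040, 2.4560, -0.7880)
v + (F/m)dt = (-1.0120, -1.8160, -1.2760)
precession coupling ω×(Iω) = (0.0720, -0.0900, -0.0360)
(τ − ω×Iω)/I = (-1.0143, 2.2000, -0.6333)
ω + α·dt = (1.4189, 0.7760, 1.4493)
2q̇ = q⊗(0,ω) = (0.4500000, 1.8106605, 1.1742642, 0.0106605)
q + ½dt·q⊗(0,ω), renormalized = (0.7223, -0.4259, 0.5449, 0.0004)

p' = (-0.2040, 2.4560, -0.7880)
q' = (0.7223, -0.4259, 0.5449, 0.0004)
v' = (-1.0120, -1.8160, -1.2760)
ω' = (1.4189, 0.7760, 1.4493)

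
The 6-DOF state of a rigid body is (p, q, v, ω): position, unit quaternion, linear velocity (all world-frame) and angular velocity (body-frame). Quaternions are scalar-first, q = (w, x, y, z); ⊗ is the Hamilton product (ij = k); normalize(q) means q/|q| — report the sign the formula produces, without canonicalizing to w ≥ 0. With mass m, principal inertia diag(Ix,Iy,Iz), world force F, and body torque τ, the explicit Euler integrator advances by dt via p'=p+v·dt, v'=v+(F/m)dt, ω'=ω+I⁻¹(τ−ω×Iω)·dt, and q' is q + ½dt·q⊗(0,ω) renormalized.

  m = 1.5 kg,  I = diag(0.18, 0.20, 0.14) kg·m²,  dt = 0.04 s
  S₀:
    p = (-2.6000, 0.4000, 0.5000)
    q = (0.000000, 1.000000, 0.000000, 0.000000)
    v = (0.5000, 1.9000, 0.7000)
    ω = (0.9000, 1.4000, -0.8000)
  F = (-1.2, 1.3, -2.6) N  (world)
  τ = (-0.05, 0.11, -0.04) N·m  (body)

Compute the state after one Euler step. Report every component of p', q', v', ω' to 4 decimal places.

p' = (-2.5800, 0.4760, 0.5280)
q' = (-0.0180, 0.9993, 0.0160, 0.0280)
v' = (0.4680, 1.9347, 0.6307)
ω' = (0.8740, 1.4278, -0.8186)

precession coupling ω×(Iω) = (0.0672, -0.0288, 0.0252)
angular accel α = (-0.6511, 0.6940, -0.4657)
ω + α·dt = (0.8740, 1.4278, -0.8186)
Hamilton product q⊗(0,ω) = (-0.9000000, 0.0000000, 0.8000000, 1.4000000)
updated quaternion q' = (-0.0180, 0.9993, 0.0160, 0.0280)
linear accel F/m = (-0.8000, 0.8667, -1.7333)
p' = p + v·dt = (-2.5800, 0.4760, 0.5280)
new velocity v' = (0.4680, 1.9347, 0.6307)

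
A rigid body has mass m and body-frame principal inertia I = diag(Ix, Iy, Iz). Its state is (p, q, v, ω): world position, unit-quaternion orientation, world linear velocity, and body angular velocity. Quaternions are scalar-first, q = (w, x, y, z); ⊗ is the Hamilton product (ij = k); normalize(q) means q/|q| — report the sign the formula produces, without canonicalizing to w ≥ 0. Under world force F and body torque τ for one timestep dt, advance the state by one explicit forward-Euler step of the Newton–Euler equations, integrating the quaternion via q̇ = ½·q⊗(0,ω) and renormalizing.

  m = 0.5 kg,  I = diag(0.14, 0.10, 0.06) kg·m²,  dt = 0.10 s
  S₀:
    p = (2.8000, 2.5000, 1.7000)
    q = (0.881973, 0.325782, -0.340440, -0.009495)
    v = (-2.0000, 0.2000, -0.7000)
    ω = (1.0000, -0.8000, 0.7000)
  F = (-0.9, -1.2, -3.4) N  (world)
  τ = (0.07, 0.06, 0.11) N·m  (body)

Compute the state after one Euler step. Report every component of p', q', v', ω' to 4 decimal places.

ω×(Iω) gyroscopic = (0.0224, 0.0560, 0.0320)
angular accel α = (0.3400, 0.0400, 1.3000)
ω' = ω + α·dt = (1.0340, -0.7960, 0.8300)
q⊗(0,ω) = (-0.5914875, 0.6360690, -0.9431208, 0.6971955)
q + ½dt·q⊗(0,ω), renormalized = (0.8501, 0.3566, -0.3866, 0.0253)
new position p' = (2.6000, 2.5200, 1.6300)
v + (F/m)dt = (-2.1800, -0.0400, -1.3800)

p' = (2.6000, 2.5200, 1.6300)
q' = (0.8501, 0.3566, -0.3866, 0.0253)
v' = (-2.1800, -0.0400, -1.3800)
ω' = (1.0340, -0.7960, 0.8300)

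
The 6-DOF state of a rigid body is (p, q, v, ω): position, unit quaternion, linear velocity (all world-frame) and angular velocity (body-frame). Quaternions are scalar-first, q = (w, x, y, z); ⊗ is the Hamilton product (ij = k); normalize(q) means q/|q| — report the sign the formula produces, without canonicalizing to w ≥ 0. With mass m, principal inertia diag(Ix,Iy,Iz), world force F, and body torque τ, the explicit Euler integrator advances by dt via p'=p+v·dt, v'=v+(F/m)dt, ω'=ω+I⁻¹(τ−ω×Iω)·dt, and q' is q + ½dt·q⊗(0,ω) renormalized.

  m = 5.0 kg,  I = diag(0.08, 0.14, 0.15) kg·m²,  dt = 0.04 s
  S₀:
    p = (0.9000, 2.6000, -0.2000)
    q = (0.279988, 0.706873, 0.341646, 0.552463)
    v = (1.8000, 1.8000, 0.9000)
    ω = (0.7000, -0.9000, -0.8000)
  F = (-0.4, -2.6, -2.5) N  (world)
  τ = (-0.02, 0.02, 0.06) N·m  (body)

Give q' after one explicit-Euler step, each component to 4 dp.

2q̇ = q⊗(0,ω) = (0.2546407, 0.4198915, 0.7002333, -1.0993283)
updated quaternion q' = (0.2850, 0.7150, 0.3555, 0.5303)

q' = (0.2850, 0.7150, 0.3555, 0.5303)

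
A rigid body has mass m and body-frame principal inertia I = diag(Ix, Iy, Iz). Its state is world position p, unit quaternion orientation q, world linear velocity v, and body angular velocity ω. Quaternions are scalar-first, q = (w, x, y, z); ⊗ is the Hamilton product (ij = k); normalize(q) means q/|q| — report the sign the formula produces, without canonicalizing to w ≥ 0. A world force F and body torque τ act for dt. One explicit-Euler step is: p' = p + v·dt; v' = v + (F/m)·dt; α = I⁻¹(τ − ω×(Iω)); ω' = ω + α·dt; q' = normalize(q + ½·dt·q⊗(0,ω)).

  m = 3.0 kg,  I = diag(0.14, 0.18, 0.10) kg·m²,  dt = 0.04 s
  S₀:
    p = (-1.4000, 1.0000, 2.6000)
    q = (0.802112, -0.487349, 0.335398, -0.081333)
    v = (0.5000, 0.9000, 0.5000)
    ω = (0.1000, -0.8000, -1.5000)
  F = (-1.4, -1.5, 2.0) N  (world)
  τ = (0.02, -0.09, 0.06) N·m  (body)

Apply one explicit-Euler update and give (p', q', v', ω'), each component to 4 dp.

linear accel F/m = (-0.4667, -0.5000, 0.6667)
p' = p + v·dt = (-1.3800, 1.0360, 2.6200)
new velocity v' = (0.4813, 0.8800, 0.5267)
angular accel α = (0.8286, -0.4667, 0.6320)
new body rate ω' = (0.1331, -0.8187, -1.4747)
q⊗(0,ω) = (0.1950538, -0.4879522, -1.3808464, -0.8468286)
updated quaternion q' = (0.8055, -0.4968, 0.3076, -0.0982)

p' = (-1.3800, 1.0360, 2.6200)
q' = (0.8055, -0.4968, 0.3076, -0.0982)
v' = (0.4813, 0.8800, 0.5267)
ω' = (0.1331, -0.8187, -1.4747)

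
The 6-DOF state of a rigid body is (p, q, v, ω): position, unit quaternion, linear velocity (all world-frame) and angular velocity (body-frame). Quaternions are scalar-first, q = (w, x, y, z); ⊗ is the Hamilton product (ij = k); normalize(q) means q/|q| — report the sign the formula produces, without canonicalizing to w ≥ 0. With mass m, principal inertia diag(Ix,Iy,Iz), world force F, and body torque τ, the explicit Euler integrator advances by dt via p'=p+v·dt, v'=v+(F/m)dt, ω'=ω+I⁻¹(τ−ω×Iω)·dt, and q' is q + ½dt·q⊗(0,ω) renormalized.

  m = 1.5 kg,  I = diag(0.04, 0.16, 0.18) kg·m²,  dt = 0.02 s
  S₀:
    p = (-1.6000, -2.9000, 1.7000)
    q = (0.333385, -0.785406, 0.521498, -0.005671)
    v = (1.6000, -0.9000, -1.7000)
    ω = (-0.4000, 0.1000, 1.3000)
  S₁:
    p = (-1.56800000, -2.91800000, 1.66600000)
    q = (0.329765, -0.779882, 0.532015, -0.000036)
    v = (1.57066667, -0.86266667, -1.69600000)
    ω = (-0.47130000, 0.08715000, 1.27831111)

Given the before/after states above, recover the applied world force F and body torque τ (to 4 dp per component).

Δv = v₁−v₀ = (-0.02933333, 0.03733333, 0.00400000)
applied force F = (-2.2000, 2.8000, 0.3000)
Δω = ω₁−ω₀ = (-0.07130000, -0.01285000, -0.02168889)
ω₀×(Iω₀) = (0.0026, 0.0728, -0.0048)
τ = I·(Δω/dt) + ω₀×(Iω₀) = (-0.1400, -0.0300, -0.2000)

F = (-2.2000, 2.8000, 0.3000)
τ = (-0.1400, -0.0300, -0.2000)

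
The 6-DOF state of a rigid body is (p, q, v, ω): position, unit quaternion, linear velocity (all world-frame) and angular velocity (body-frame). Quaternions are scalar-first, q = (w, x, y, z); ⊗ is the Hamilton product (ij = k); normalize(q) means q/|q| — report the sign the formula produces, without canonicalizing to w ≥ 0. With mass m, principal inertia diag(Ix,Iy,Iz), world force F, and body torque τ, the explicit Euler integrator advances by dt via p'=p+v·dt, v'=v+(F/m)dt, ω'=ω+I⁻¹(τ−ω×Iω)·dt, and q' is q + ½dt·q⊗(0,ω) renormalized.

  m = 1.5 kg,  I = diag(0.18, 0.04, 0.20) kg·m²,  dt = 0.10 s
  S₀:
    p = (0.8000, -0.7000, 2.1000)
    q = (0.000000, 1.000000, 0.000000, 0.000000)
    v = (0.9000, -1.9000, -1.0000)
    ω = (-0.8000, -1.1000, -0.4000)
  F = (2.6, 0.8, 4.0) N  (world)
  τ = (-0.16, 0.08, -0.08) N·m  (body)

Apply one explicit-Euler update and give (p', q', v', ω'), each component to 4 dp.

a = (1.7333, 0.5333, 2.6667)
p' = p + v·dt = (0.8900, -0.8900, 2.0000)
new velocity v' = (1.0733, -1.8467, -0.7333)
precession coupling ω×(Iω) = (0.0704, -0.0064, -0.1232)
α = I⁻¹(τ − ω×Iω) = (-1.2800, 2.1600, 0.2160)
ω + α·dt = (-0.9280, -0.8840, -0.3784)
Hamilton product q⊗(0,ω) = (0.8000000, 0.0000000, 0.4000000, -1.1000000)
q' = normalize(q + ½dt·q⊗(0,ω)) = (0.0399, 0.9975, 0.0199, -0.0549)

p' = (0.8900, -0.8900, 2.0000)
q' = (0.0399, 0.9975, 0.0199, -0.0549)
v' = (1.0733, -1.8467, -0.7333)
ω' = (-0.9280, -0.8840, -0.3784)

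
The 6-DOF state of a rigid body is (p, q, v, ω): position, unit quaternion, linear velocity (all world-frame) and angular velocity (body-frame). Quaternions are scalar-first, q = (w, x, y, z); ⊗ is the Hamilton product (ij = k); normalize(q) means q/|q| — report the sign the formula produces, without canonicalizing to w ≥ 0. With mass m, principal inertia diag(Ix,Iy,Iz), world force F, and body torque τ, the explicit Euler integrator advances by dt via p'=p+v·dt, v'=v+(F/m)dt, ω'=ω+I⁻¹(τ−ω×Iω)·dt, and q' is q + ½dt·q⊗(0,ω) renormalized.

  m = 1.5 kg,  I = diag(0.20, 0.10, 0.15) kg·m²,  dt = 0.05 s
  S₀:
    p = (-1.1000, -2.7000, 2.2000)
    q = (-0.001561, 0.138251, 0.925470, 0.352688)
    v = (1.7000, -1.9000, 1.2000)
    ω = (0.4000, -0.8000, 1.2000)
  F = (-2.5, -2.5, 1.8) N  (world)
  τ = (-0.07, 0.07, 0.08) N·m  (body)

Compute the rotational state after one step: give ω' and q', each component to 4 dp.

α = I⁻¹(τ − ω×Iω) = (-0.1100, 0.4600, 0.3200)
ω' = ω + α·dt = (0.3945, -0.7770, 1.2160)
2q̇ = q⊗(0,ω) = (0.2618500, 1.3920900, -0.0235772, -0.4826620)
q' = normalize(q + ½dt·q⊗(0,ω)) = (0.0050, 0.1729, 0.9242, 0.3404)

ω' = (0.3945, -0.7770, 1.2160)
q' = (0.0050, 0.1729, 0.9242, 0.3404)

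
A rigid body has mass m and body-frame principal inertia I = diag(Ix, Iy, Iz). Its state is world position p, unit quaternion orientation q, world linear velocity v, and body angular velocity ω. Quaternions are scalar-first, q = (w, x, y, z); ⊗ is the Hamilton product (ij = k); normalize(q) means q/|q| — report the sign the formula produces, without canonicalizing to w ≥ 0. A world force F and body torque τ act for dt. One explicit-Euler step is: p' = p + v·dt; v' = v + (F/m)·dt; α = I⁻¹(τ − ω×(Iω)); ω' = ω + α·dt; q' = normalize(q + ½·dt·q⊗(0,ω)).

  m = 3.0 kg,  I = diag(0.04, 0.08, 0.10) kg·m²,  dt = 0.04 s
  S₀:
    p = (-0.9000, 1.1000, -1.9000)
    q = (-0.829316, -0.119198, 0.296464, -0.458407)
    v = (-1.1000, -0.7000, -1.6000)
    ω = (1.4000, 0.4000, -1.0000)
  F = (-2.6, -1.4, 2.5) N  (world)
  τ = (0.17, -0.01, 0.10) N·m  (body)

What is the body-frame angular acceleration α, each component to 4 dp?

precession coupling ω×(Iω) = (-0.0080, 0.0840, 0.0224)
angular accel α = (4.4500, -1.1750, 0.7760)

α = (4.4500, -1.1750, 0.7760)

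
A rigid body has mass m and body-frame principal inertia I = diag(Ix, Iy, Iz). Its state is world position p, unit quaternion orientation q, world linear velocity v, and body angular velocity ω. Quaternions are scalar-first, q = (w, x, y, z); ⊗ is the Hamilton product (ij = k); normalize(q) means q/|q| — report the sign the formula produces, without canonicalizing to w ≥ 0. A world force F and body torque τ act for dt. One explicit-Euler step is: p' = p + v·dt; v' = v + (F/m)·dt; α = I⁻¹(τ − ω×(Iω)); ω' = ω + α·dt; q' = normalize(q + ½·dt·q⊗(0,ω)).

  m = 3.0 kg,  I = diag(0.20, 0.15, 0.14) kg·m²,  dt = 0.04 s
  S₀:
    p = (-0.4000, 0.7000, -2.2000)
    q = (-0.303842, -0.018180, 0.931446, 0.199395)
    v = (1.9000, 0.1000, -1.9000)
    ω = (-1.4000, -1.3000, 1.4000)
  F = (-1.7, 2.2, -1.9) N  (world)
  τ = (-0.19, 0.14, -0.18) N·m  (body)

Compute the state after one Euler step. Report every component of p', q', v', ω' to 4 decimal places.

a = (-0.5667, 0.7333, -0.6333)
new position p' = (-0.3240, 0.7040, -2.2760)
new velocity v' = (1.8773, 0.1293, -1.9253)
ω×(Iω) gyroscopic = (0.0182, -0.1176, -0.0910)
α = I⁻¹(τ − ω×Iω) = (-1.0410, 1.7173, -0.6357)
new body rate ω' = (-1.4416, -1.2313, 1.3746)
Hamilton product q⊗(0,ω) = (0.9062748, 1.9886167, 0.1412936, 0.9022796)
q + ½dt·q⊗(0,ω), renormalized = (-0.2854, 0.0216, 0.9332, 0.2172)

p' = (-0.3240, 0.7040, -2.2760)
q' = (-0.2854, 0.0216, 0.9332, 0.2172)
v' = (1.8773, 0.1293, -1.9253)
ω' = (-1.4416, -1.2313, 1.3746)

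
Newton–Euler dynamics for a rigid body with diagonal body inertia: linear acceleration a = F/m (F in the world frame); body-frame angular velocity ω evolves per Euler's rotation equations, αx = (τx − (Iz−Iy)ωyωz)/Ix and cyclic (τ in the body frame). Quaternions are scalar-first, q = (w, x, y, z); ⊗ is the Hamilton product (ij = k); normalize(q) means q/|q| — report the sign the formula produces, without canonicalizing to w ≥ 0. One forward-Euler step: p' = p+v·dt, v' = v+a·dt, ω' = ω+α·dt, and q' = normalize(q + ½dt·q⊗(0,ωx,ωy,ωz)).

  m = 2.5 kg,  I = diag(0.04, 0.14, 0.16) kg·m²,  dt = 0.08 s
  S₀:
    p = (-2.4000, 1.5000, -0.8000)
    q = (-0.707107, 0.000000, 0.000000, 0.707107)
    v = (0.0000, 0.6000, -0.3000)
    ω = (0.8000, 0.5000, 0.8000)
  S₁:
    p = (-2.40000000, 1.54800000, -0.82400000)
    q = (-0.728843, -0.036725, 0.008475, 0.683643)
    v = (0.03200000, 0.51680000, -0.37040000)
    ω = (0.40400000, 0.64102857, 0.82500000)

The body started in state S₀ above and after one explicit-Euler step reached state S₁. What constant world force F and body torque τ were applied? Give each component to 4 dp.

Δv = v₁−v₀ = (0.03200000, -0.08320000, -0.07040000)
m·(v₁−v₀)/dt = (1.0000, -2.6000, -2.2000)
Δω = ω₁−ω₀ = (-0.39600000, 0.14102857, 0.02500000)
ω₀×(Iω₀) = (0.0080, -0.0768, 0.0400)
I·α + gyro = (-0.1900, 0.1700, 0.0900)

F = (1.0000, -2.6000, -2.2000)
τ = (-0.1900, 0.1700, 0.0900)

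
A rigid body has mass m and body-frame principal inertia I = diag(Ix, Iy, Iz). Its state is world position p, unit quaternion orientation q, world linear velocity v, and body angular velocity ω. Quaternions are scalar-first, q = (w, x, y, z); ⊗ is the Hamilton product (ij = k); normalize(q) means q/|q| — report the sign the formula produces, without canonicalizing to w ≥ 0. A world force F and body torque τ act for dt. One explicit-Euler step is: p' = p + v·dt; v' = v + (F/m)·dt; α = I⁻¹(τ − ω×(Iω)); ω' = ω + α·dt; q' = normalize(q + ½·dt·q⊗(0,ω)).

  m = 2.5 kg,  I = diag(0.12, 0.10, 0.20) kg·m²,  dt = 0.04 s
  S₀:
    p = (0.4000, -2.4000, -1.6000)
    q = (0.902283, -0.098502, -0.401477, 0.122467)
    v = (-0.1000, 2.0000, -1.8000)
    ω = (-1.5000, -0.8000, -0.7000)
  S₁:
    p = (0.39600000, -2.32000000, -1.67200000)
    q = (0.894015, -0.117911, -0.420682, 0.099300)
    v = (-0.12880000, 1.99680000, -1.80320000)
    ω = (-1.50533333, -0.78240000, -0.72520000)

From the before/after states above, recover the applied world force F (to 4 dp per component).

F = (-1.8000, -0.2000, -0.2000)

v₁ − v₀ = (-0.02880000, -0.00320000, -0.00320000)
F = m·Δv/dt = (-1.8000, -0.2000, -0.2000)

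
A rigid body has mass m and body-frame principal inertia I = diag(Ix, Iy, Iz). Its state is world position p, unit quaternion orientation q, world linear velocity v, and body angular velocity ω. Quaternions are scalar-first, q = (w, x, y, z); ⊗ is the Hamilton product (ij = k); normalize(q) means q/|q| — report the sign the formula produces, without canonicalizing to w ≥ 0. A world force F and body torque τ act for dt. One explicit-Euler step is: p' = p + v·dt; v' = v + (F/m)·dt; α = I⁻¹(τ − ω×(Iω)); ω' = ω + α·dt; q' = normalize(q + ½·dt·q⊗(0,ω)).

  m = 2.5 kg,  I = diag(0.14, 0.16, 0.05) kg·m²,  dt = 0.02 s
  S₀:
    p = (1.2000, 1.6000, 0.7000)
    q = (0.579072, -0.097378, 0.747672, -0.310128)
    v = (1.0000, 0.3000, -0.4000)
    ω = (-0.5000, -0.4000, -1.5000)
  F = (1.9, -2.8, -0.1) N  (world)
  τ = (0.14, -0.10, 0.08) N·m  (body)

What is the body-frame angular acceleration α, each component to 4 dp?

ω×(Iω) gyroscopic = (-0.0660, 0.0675, 0.0040)
(τ − ω×Iω)/I = (1.4714, -1.0469, 1.5200)

α = (1.4714, -1.0469, 1.5200)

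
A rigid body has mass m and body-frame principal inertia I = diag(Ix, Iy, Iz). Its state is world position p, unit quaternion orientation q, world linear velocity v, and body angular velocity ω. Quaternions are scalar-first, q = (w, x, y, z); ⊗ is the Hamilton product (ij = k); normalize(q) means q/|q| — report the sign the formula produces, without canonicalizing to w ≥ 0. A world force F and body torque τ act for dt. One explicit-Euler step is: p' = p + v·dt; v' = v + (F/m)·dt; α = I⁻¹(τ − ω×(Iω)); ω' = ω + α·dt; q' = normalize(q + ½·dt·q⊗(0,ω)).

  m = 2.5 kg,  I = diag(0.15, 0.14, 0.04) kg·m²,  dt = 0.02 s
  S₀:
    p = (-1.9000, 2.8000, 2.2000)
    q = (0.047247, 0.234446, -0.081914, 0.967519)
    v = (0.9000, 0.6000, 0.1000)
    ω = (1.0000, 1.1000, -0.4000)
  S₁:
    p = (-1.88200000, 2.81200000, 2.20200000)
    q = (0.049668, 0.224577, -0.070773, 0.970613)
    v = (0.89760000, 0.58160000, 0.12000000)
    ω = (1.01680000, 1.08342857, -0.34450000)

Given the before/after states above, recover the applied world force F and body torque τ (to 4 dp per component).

F = (-0.3000, -2.3000, 2.5000)
τ = (0.1700, -0.1600, 0.1000)

v₁ − v₀ = (-0.00240000, -0.01840000, 0.02000000)
applied force F = (-0.3000, -2.3000, 2.5000)
ω₁ − ω₀ = (0.01680000, -0.01657143, 0.05550000)
gyro term ω₀×Iω₀ = (0.0440, -0.0440, -0.0110)
applied torque τ = (0.1700, -0.1600, 0.1000)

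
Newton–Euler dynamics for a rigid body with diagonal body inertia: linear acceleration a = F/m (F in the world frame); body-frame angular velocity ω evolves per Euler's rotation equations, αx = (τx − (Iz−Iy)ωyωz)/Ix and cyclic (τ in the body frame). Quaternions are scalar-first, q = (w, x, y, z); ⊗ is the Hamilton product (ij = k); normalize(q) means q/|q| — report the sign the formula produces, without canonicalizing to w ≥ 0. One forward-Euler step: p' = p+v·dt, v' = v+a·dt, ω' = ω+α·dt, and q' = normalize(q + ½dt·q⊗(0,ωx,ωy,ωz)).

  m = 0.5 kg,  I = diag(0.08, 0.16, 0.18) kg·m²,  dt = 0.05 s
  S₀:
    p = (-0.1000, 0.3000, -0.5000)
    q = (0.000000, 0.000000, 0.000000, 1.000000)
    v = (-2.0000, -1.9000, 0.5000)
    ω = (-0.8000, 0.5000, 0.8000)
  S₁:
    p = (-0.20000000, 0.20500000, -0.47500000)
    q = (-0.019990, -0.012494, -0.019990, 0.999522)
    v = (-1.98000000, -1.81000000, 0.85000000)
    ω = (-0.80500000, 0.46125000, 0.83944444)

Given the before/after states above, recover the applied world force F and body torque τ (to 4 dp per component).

F = (0.2000, 0.9000, 3.5000)
τ = (0.0000, -0.0600, 0.1100)

Δω = ω₁−ω₀ = (-0.00500000, -0.03875000, 0.03944444)
I·α + gyro = (0.0000, -0.0600, 0.1100)
velocity change Δv = (0.02000000, 0.09000000, 0.35000000)
m·(v₁−v₀)/dt = (0.2000, 0.9000, 3.5000)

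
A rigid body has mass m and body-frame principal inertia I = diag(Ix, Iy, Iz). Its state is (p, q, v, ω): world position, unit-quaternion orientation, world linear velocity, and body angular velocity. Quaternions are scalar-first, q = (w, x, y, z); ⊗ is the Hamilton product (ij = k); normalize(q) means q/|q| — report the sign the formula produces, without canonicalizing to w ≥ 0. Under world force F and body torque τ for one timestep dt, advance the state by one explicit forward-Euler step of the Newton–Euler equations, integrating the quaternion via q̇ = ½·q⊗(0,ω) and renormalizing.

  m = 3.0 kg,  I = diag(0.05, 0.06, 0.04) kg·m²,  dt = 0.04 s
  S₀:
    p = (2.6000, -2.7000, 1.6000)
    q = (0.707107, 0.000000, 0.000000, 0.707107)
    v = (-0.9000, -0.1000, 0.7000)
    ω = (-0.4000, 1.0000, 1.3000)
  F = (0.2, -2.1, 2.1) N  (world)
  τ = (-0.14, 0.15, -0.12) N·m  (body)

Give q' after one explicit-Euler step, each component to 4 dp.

q' = (0.6883, -0.0198, 0.0085, 0.7251)

2q̇ = q⊗(0,ω) = (-0.9192391, -0.9899498, 0.4242642, 0.9192391)
q + ½dt·q⊗(0,ω), renormalized = (0.6883, -0.0198, 0.0085, 0.7251)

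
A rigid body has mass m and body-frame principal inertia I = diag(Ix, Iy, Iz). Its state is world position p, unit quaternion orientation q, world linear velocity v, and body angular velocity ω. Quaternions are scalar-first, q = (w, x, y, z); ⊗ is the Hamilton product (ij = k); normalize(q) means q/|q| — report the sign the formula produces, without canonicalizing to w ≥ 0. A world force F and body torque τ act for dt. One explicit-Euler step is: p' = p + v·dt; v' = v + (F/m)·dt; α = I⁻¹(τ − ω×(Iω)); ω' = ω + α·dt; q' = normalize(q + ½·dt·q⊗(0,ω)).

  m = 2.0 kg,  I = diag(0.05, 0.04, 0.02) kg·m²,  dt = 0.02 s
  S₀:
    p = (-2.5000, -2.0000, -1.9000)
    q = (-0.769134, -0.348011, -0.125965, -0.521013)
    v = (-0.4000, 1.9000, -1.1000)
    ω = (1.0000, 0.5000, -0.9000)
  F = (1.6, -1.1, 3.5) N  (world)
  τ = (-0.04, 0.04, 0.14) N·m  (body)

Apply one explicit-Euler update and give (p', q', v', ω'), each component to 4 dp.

p' = (-2.5080, -1.9620, -1.9220)
q' = (-0.7696, -0.3519, -0.1381, -0.5145)
v' = (-0.3840, 1.8890, -1.0650)
ω' = (0.9804, 0.5335, -0.7550)

α = I⁻¹(τ − ω×Iω) = (-0.9800, 1.6750, 7.2500)
ω' = ω + α·dt = (0.9804, 0.5335, -0.7550)
q⊗(0,ω) = (-0.0579182, -0.3952590, -1.2187899, 0.6441801)
q' = normalize(q + ½dt·q⊗(0,ω)) = (-0.7696, -0.3519, -0.1381, -0.5145)
a = (0.8000, -0.5500, 1.7500)
new position p' = (-2.5080, -1.9620, -1.9220)
v + (F/m)dt = (-0.3840, 1.8890, -1.0650)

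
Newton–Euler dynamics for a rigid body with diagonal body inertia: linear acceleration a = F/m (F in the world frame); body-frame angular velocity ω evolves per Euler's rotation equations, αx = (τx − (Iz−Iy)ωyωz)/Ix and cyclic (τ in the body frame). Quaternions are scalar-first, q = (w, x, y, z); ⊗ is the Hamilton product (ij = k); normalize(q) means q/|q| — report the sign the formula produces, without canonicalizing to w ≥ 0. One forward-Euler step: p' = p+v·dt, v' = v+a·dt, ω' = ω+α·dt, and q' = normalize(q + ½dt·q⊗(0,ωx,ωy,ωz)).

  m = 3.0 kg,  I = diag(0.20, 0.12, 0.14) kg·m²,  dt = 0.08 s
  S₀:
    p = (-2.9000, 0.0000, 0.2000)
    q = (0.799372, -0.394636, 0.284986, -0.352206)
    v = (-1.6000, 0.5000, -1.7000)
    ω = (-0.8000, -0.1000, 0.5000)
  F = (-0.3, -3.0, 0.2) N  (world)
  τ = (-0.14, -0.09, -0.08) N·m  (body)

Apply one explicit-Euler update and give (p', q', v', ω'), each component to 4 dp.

p' = (-3.0280, 0.0400, 0.0640)
q' = (0.7944, -0.4156, 0.3007, -0.3253)
v' = (-1.6080, 0.4200, -1.6947)
ω' = (-0.8556, -0.1440, 0.4579)

linear accel F/m = (-0.1000, -1.0000, 0.0667)
new position p' = (-3.0280, 0.0400, 0.0640)
new velocity v' = (-1.6080, 0.4200, -1.6947)
angular accel α = (-0.6950, -0.5500, -0.5257)
ω + α·dt = (-0.8556, -0.1440, 0.4579)
Hamilton product q⊗(0,ω) = (-0.1111072, -0.5322252, 0.3991456, 0.6671384)
updated quaternion q' = (0.7944, -0.4156, 0.3007, -0.3253)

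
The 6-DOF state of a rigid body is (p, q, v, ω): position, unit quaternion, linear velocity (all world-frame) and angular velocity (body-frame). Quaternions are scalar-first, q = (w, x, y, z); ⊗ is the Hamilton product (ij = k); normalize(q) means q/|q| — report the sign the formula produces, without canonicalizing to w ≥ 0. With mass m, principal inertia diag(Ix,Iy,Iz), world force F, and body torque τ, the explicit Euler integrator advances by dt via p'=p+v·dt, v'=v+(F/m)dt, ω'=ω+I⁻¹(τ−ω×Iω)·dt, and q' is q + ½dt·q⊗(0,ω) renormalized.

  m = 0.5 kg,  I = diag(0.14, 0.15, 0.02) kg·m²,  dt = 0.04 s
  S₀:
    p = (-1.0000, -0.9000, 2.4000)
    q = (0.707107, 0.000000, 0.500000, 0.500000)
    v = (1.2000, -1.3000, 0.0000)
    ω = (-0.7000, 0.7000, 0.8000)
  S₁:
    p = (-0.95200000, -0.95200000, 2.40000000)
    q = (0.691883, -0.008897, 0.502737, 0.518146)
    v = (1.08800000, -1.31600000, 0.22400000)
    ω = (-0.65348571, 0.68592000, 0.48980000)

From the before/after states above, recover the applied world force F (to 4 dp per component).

Δv = v₁−v₀ = (-0.11200000, -0.01600000, 0.22400000)
applied force F = (-1.4000, -0.2000, 2.8000)

F = (-1.4000, -0.2000, 2.8000)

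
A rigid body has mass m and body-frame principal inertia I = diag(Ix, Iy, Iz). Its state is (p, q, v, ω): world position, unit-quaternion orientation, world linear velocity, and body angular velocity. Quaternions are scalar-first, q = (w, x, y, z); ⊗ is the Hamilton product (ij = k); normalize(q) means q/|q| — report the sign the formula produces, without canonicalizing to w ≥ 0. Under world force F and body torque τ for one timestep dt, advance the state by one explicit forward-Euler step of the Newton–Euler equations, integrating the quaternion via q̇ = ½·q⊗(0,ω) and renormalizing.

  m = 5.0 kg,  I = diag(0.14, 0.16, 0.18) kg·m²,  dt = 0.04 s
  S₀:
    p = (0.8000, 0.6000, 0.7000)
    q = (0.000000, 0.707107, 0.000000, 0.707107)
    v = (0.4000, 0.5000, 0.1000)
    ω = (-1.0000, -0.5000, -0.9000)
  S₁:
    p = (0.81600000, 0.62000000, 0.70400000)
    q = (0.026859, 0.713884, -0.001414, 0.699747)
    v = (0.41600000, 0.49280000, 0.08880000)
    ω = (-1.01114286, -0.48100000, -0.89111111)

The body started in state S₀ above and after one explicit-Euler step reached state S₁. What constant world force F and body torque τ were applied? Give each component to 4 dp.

F = (2.0000, -0.9000, -1.4000)
τ = (-0.0300, 0.0400, 0.0500)

velocity change Δv = (0.01600000, -0.00720000, -0.01120000)
F = m·Δv/dt = (2.0000, -0.9000, -1.4000)
ω₁ − ω₀ = (-0.01114286, 0.01900000, 0.00888889)
gyro term ω₀×Iω₀ = (0.0090, -0.0360, 0.0100)
τ = I·(Δω/dt) + ω₀×(Iω₀) = (-0.0300, 0.0400, 0.0500)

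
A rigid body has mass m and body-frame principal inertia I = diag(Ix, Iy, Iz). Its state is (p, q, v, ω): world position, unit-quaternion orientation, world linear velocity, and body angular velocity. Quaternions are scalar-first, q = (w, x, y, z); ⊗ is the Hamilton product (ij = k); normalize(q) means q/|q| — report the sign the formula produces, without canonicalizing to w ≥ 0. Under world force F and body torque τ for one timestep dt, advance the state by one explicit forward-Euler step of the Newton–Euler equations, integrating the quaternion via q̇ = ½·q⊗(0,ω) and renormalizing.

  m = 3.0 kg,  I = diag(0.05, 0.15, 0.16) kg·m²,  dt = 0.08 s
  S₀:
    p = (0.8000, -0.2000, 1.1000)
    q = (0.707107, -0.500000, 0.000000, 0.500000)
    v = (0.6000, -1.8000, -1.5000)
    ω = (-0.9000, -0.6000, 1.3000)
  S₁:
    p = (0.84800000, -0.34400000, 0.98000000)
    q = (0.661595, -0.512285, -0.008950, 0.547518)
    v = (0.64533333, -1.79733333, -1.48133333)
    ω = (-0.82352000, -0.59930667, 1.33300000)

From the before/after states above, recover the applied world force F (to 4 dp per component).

v₁ − v₀ = (0.04533333, 0.00266667, 0.01866667)
m·(v₁−v₀)/dt = (1.7000, 0.1000, 0.7000)

F = (1.7000, 0.1000, 0.7000)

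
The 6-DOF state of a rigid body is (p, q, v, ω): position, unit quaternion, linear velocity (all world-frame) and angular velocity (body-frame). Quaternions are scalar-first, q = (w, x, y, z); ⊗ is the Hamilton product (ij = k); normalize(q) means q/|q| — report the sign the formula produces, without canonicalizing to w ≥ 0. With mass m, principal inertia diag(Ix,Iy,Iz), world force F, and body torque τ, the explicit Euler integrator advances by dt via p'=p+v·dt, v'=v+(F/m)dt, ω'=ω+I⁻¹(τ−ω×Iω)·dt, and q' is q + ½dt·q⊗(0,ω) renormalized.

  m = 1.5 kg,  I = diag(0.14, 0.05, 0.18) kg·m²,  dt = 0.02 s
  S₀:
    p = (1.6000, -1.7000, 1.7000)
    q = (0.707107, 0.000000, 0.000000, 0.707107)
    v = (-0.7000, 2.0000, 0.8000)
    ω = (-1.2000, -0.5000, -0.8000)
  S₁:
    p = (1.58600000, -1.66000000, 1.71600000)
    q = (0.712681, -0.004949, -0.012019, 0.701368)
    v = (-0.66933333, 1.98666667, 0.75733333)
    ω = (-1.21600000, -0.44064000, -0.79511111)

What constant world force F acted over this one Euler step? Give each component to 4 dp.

velocity change Δv = (0.03066667, -0.01333333, -0.04266667)
m·(v₁−v₀)/dt = (2.3000, -1.0000, -3.2000)

F = (2.3000, -1.0000, -3.2000)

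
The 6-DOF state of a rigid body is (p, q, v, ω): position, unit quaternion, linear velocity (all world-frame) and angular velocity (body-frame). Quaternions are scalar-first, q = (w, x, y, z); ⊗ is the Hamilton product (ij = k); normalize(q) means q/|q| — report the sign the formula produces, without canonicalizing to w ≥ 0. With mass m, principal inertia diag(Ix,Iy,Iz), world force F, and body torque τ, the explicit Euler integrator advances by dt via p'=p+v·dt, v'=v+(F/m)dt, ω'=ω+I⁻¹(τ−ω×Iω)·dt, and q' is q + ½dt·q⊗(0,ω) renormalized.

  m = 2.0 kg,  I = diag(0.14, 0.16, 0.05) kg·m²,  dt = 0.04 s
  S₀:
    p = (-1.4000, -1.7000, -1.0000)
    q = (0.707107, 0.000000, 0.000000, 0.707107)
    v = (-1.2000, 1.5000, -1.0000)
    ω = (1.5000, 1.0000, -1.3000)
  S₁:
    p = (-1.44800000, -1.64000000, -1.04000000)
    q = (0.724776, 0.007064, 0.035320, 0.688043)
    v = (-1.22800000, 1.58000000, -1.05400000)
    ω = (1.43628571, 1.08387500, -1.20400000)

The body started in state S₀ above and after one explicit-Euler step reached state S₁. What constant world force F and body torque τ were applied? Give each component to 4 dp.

F = (-1.4000, 4.0000, -2.7000)
τ = (-0.0800, 0.1600, 0.1500)

Δv = v₁−v₀ = (-0.02800000, 0.08000000, -0.05400000)
F = m·Δv/dt = (-1.4000, 4.0000, -2.7000)
ω₁ − ω₀ = (-0.06371429, 0.08387500, 0.09600000)
ω₀×(Iω₀) = (0.1430, -0.1755, 0.0300)
I·α + gyro = (-0.0800, 0.1600, 0.1500)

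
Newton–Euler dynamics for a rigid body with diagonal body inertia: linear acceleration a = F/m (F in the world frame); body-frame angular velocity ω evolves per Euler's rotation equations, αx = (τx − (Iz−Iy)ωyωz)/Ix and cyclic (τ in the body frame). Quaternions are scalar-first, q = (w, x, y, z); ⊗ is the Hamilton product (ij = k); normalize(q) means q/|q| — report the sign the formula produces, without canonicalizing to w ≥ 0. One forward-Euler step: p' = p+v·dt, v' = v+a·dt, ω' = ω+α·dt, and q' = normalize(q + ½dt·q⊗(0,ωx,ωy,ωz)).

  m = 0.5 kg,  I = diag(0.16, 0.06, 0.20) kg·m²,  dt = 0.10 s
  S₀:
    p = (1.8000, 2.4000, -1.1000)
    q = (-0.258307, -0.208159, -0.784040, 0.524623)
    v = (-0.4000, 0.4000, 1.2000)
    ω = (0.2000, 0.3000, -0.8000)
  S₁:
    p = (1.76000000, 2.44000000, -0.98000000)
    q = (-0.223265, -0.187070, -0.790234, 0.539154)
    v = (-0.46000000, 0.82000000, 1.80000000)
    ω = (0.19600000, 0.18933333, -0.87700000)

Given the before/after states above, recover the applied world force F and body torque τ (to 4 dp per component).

Δv = v₁−v₀ = (-0.06000000, 0.42000000, 0.60000000)
F = m·Δv/dt = (-0.3000, 2.1000, 3.0000)
rate change Δω = (-0.00400000, -0.11066667, -0.07700000)
applied torque τ = (-0.0400, -0.0600, -0.1600)

F = (-0.3000, 2.1000, 3.0000)
τ = (-0.0400, -0.0600, -0.1600)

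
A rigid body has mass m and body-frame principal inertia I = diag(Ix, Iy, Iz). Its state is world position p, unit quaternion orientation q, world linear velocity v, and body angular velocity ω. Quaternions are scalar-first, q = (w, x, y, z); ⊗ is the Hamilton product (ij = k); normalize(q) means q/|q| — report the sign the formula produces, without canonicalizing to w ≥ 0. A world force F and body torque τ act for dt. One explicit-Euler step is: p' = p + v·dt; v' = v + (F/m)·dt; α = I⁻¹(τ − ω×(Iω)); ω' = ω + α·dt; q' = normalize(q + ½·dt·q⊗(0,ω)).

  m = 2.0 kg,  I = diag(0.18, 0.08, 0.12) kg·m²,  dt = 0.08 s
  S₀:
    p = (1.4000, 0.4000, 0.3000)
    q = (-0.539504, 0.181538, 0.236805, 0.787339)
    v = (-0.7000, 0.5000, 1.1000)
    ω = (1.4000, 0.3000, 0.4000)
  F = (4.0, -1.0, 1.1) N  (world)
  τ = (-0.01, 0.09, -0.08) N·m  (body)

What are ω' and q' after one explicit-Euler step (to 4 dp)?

precession coupling ω×(Iω) = (0.0048, 0.0336, -0.0420)
angular accel α = (-0.0822, 0.7050, -0.3167)
new body rate ω' = (1.3934, 0.3564, 0.3747)
Hamilton product q⊗(0,ω) = (-0.6401303, -0.8967853, 0.8678082, -0.4928672)
updated quaternion q' = (-0.5641, 0.1454, 0.2710, 0.7663)

ω' = (1.3934, 0.3564, 0.3747)
q' = (-0.5641, 0.1454, 0.2710, 0.7663)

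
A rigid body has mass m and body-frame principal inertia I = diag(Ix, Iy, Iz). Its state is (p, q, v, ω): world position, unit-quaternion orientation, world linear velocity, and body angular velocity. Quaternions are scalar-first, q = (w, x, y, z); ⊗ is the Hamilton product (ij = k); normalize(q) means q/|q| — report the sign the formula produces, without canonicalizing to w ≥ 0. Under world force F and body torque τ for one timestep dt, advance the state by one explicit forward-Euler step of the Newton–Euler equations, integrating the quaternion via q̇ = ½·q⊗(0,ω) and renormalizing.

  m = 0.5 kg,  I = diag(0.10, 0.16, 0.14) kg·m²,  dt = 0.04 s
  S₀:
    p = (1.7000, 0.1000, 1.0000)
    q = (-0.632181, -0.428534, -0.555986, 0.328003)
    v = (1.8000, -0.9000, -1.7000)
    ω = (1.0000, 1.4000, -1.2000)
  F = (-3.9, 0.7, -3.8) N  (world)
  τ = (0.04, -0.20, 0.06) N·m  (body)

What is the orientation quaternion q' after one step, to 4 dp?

q' = (-0.5996, -0.4366, -0.5769, 0.3420)

2q̇ = q⊗(0,ω) = (1.6005180, -0.4242020, -1.0712912, 0.7146556)
q + ½dt·q⊗(0,ω), renormalized = (-0.5996, -0.4366, -0.5769, 0.3420)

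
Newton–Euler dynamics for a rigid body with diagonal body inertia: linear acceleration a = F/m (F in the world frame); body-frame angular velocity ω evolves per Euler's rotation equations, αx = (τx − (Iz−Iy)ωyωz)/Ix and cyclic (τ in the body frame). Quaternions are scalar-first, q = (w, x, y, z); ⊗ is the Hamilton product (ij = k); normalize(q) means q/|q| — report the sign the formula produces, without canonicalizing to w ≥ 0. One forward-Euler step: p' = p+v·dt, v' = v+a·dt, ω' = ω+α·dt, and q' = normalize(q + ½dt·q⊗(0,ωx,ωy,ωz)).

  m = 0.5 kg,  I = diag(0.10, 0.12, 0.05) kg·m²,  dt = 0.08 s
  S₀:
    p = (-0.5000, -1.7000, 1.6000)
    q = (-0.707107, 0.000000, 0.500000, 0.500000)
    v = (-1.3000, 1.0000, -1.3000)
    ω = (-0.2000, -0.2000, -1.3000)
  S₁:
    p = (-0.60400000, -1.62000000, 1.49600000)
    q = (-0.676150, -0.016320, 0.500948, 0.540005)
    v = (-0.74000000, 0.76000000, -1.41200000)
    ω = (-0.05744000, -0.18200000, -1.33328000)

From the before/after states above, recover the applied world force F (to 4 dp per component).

Δv = v₁−v₀ = (0.56000000, -0.24000000, -0.11200000)
m·(v₁−v₀)/dt = (3.5000, -1.5000, -0.7000)

F = (3.5000, -1.5000, -0.7000)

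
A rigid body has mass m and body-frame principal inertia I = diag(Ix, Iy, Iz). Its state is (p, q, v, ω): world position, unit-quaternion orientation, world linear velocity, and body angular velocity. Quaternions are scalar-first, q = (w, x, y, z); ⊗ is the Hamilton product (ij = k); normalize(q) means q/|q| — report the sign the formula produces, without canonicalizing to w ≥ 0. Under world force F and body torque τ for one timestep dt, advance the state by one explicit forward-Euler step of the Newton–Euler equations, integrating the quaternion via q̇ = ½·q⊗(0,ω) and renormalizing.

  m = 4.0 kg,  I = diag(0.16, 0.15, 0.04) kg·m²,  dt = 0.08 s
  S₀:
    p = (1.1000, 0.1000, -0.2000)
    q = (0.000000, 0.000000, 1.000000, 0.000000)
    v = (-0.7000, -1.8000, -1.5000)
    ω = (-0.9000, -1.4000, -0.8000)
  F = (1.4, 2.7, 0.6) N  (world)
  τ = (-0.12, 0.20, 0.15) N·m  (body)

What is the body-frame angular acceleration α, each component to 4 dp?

α = (0.0200, 0.7573, 4.0650)

precession coupling ω×(Iω) = (-0.1232, 0.0864, -0.0126)
(τ − ω×Iω)/I = (0.0200, 0.7573, 4.0650)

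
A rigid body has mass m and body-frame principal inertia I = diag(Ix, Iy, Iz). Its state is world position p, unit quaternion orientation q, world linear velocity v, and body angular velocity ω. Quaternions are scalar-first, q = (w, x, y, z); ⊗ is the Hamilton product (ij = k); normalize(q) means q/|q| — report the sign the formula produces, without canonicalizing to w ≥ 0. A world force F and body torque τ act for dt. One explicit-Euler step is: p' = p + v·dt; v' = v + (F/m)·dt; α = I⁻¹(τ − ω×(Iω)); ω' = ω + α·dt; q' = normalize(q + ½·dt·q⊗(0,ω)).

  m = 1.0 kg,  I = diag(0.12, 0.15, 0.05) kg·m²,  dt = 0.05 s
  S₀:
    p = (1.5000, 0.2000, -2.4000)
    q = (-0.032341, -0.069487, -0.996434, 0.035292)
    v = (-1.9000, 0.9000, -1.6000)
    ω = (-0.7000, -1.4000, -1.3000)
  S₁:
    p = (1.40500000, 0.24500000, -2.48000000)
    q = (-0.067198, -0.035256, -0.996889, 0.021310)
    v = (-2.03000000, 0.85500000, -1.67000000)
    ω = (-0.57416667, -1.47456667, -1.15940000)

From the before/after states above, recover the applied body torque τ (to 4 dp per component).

τ = (0.1200, -0.1600, 0.1700)

ω₁ − ω₀ = (0.12583333, -0.07456667, 0.14060000)
τ = I·(Δω/dt) + ω₀×(Iω₀) = (0.1200, -0.1600, 0.1700)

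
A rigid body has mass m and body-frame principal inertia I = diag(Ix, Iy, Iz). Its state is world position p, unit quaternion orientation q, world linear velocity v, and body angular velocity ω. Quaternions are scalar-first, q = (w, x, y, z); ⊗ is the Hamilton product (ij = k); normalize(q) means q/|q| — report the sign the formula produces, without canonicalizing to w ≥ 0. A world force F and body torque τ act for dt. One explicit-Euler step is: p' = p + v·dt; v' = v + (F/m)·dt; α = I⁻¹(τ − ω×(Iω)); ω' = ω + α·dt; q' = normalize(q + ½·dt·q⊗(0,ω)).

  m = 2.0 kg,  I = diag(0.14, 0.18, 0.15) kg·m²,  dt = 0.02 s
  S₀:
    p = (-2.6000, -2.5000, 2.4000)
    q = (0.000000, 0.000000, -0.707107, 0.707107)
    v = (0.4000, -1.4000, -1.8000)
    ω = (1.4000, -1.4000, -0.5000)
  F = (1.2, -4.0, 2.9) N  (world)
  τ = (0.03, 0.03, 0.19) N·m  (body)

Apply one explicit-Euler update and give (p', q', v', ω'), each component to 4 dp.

p' = p + v·dt = (-2.5920, -2.5280, 2.3640)
new velocity v' = (0.4120, -1.4400, -1.7710)
α = I⁻¹(τ − ω×Iω) = (0.3643, 0.1278, 1.7893)
new body rate ω' = (1.4073, -1.3974, -0.4642)
Hamilton product q⊗(0,ω) = (-0.6363963, 1.3435033, 0.9899498, 0.9899498)
q + ½dt·q⊗(0,ω), renormalized = (-0.0064, 0.0134, -0.6971, 0.7169)

p' = (-2.5920, -2.5280, 2.3640)
q' = (-0.0064, 0.0134, -0.6971, 0.7169)
v' = (0.4120, -1.4400, -1.7710)
ω' = (1.4073, -1.3974, -0.4642)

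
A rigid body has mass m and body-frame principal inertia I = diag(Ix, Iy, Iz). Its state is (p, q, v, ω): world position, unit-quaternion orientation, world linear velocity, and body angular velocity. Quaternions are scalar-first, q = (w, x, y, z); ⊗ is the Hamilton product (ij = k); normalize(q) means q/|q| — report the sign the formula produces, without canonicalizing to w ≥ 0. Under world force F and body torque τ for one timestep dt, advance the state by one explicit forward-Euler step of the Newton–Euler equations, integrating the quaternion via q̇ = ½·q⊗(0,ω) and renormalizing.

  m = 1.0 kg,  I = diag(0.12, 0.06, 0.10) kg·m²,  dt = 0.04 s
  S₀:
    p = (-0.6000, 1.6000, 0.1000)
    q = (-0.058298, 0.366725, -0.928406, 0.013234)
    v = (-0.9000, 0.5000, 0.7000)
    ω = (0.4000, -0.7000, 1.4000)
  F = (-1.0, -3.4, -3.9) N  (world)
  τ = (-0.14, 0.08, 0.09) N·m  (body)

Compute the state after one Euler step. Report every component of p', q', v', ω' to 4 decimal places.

precession coupling ω×(Iω) = (-0.0392, 0.0112, 0.0168)
(τ − ω×Iω)/I = (-0.8400, 1.1467, 0.7320)
new body rate ω' = (0.3664, -0.6541, 1.4293)
Hamilton product q⊗(0,ω) = (-0.8151018, -1.3138238, -0.4673128, 0.0330377)
q + ½dt·q⊗(0,ω), renormalized = (-0.0746, 0.3403, -0.9373, 0.0139)
a = F/m = (-1.0000, -3.4000, -3.9000)
p + v·dt = (-0.6360, 1.6200, 0.1280)
new velocity v' = (-0.9400, 0.3640, 0.5440)

p' = (-0.6360, 1.6200, 0.1280)
q' = (-0.0746, 0.3403, -0.9373, 0.0139)
v' = (-0.9400, 0.3640, 0.5440)
ω' = (0.3664, -0.6541, 1.4293)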